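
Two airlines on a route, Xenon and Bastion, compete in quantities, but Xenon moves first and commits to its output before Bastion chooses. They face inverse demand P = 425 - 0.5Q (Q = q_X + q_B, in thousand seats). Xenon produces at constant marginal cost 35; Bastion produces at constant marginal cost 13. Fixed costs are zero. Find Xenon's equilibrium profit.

The follower Bastion best-responds to any q_X: π_B = (425 - 0.5Q)q_B - 13q_B.
Setting the follower's marginal profit to zero, 412 - (1/2)q_X - q_B = 0, i.e. q_B = (412 - (1/2)q_X).
Xenon substitutes q_B(q_X) into its own profit: π_X = q_X(425 - (1/2)q_X - (412 - (1/2)q_X)/2) - 35q_X = (219 - (1/4)q_X)q_X - 35q_X.
Maximising: ∂π_X/∂q_X = 184 - (1/2)q_X = 0, giving q_X = 368.
Then q_B = (412 - (1/2)·368) = 228.
Price P = 425 - (1/2)·596 = 127.
Xenon's profit: (127 - 35)·368 = 33856.

33856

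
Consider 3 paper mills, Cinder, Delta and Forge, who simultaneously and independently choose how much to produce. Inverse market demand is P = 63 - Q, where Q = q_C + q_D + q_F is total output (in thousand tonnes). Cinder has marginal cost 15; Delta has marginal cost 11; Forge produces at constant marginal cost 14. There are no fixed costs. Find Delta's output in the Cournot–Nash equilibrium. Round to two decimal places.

14.75

Cinder's profit: π_C = (63 - Q)q_C - (15q_C). Setting ∂π_C/∂q_C = 0: 48 - 2q_C - (q_D + q_F) = 0.
Delta's profit: π_D = (63 - Q)q_D - (11q_D). Setting ∂π_D/∂q_D = 0: 52 - 2q_D - (q_C + q_F) = 0.
Forge's profit: π_F = (63 - Q)q_F - (14q_F). Setting ∂π_F/∂q_F = 0: 49 - 2q_F - (q_C + q_D) = 0.
Adding the 3 conditions: 149 − 2Q − 2Q = 0, i.e. Q = 149/4.
Back-substituting: q_C = (48 − 149/4) = 43/4, q_D = (52 − 149/4) = 59/4, q_F = (49 − 149/4) = 47/4.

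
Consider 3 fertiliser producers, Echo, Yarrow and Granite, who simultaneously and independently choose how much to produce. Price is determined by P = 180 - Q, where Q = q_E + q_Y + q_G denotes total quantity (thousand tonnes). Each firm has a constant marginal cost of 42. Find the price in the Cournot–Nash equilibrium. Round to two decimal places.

A representative firm's profit is π_i = q_i(180 - Q) - 42q_i.
First-order condition (treating rivals' output as given): 138 - 2q_i - Σ_{j≠i} q_j = 0.
With identical firms every q_j equals q_i, so Σ_{j≠i} q_j = 2q_i and 138 = 4q_i, giving q_i = 69/2.
Total output Q = 207/2, so price P = 180 - 207/2 = 153/2.

76.50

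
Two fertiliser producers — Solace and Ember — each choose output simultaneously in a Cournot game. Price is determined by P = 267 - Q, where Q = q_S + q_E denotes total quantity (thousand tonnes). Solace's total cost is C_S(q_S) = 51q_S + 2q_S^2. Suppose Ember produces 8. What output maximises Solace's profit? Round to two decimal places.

With the rival's output fixed at 8, Solace's profit is π_S = (267 - 8 - q_S)q_S - (51q_S + 2q_S²) = (259 - q_S)q_S - (51q_S + 2q_S²).
∂π_S/∂q_S = 208 - 6q_S = 0, so q_S = 104/3.

34.67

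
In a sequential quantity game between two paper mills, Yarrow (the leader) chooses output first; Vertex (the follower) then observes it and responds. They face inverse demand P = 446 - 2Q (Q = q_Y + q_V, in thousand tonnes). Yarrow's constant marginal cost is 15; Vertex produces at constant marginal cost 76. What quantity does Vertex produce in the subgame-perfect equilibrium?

Solve by backward induction. Given q_Y, the follower Vertex maximises π_V = (446 - 2q_Y - 2q_V)q_V - 76q_V.
Follower FOC: 370 - 2q_Y - 4q_V = 0, so q_V(q_Y) = (370 - 2q_Y)/4.
Yarrow substitutes q_V(q_Y) into its own profit: π_Y = q_Y(446 - 2q_Y - (370 - 2q_Y)/2) - 15q_Y = (261 - q_Y)q_Y - 15q_Y.
The leader's first-order condition 246 - 2q_Y = 0 yields q_Y = 123.
Then q_V = (370 - 2·123)/4 = 31.

31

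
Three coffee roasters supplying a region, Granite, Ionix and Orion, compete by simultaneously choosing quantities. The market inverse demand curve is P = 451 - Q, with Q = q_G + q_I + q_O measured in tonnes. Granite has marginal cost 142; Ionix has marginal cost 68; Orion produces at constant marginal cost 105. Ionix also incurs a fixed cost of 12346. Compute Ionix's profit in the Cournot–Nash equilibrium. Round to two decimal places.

2906.25

Granite's profit: π_G = (451 - Q)q_G - (142q_G). Setting ∂π_G/∂q_G = 0: 309 - 2q_G - (q_I + q_O) = 0.
Ionix's profit: π_I = (451 - Q)q_I - (68q_I). Setting ∂π_I/∂q_I = 0: 383 - 2q_I - (q_G + q_O) = 0.
Orion's first-order condition: 346 - 2q_O - (q_G + q_I) = 0.
Adding the 3 first-order conditions: 1038 − 4Q = 0, so Q = 519/2.
Back-substituting: q_G = (309 − 519/2) = 99/2, q_I = (383 − 519/2) = 247/2, q_O = (346 − 519/2) = 173/2.
Price P = 451 - 519/2 = 383/2.
Ionix's profit: (383/2 - 68)·(247/2) - 12346 = 2906.2500.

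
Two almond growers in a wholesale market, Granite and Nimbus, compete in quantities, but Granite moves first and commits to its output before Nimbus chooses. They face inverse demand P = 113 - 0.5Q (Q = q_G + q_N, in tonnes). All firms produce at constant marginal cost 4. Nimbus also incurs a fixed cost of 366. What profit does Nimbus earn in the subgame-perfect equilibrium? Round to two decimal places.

1119.13

Solve by backward induction. Given q_G, the follower Nimbus maximises π_N = (113 - (1/2)q_G - (1/2)q_N)q_N - 4q_N.
∂π_N/∂q_N = 109 - (1/2)q_G - q_N = 0 gives the reaction function q_N = (109 - (1/2)q_G).
The leader anticipates this reaction. Substituting into P = 113 - 0.5Q gives P = 117/2 - (1/4)q_G, so π_G = (117/2 - (1/4)q_G)q_G - 4q_G.
The leader's first-order condition 109/2 - (1/2)q_G = 0 yields q_G = 109.
Then q_N = (109 - (1/2)·109) = 109/2.
Price P = 113 - (1/2)·(327/2) = 125/4.
Nimbus's profit: (125/4 - 4)·(109/2) - 366 = 1119.1250.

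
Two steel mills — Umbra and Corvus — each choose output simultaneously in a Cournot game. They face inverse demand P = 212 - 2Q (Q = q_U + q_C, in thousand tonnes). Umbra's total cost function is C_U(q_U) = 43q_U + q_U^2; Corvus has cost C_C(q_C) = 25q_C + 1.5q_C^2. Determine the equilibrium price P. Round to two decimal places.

128.16

Umbra's profit: π_U = (212 - 2Q)q_U - (43q_U + q_U²). Setting ∂π_U/∂q_U = 0: 169 - 6q_U - 2(q_C) = 0.
Corvus's profit: π_C = (212 - 2Q)q_C - (25q_C + (3/2)q_C²). Setting ∂π_C/∂q_C = 0: 187 - 7q_C - 2(q_U) = 0.
Rearranging gives the reaction functions q_U = (169 - 2q_C)/6 and q_C = (187 - 2q_U)/7.
Solving the pair: q_U = 809/38, q_C = 392/19.
Total output Q = 1593/38, so price P = 212 - 2·(1593/38) = 128.1579.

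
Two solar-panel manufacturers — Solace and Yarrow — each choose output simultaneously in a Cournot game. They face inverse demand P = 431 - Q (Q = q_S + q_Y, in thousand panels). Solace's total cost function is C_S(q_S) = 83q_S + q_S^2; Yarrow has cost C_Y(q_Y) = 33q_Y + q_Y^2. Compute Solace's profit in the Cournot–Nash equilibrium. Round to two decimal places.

8782.54

Solace's profit: π_S = (431 - Q)q_S - (83q_S + q_S²). Setting ∂π_S/∂q_S = 0: 348 - 4q_S - (q_Y) = 0.
Yarrow's first-order condition: 398 - 4q_Y - (q_S) = 0.
So q_S = (348 - q_Y)/4 and q_Y = (398 - q_S)/4.
Substituting one into the other gives q_S = 994/15 and q_Y = 1244/15.
Price P = 431 - 746/5 = 1409/5.
Solace's profit: (1409/5)·(994/15) - 83·(994/15) - (994/15)² = 8782.5422.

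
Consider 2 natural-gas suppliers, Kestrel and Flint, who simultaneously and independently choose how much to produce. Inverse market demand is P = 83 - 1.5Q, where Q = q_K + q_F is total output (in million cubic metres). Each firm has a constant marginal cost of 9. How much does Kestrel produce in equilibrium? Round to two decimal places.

Each firm earns π_i = (83 - 1.5Q)q_i - 9q_i.
First-order condition (treating rivals' output as given): 74 - 3q_i - (3/2)q_j = 0.
With identical firms every q_j equals q_i, so q_j = q_i and 74 = (9/2)q_i, giving q_i = 148/9.

16.44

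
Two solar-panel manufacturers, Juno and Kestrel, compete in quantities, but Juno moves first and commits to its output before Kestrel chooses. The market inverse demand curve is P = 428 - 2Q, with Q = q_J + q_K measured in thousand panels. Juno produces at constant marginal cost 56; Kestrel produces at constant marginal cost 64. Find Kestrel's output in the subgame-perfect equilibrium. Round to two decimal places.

43.50

Solve by backward induction. Given q_J, the follower Kestrel maximises π_K = (428 - 2q_J - 2q_K)q_K - 64q_K.
Setting the follower's marginal profit to zero, 364 - 2q_J - 4q_K = 0, i.e. q_K = (364 - 2q_J)/4.
Juno substitutes q_K(q_J) into its own profit: π_J = q_J(428 - 2q_J - (364 - 2q_J)/2) - 56q_J = (246 - q_J)q_J - 56q_J.
Leader FOC: 190 - 2q_J = 0, so q_J = 95.
Then q_K = (364 - 2·95)/4 = 87/2.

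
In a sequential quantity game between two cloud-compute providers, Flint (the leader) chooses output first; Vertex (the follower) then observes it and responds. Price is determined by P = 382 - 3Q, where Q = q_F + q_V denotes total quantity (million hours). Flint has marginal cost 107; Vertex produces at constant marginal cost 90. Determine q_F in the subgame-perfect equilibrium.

Solve by backward induction. Given q_F, the follower Vertex maximises π_V = (382 - 3q_F - 3q_V)q_V - 90q_V.
Follower FOC: 292 - 3q_F - 6q_V = 0, so q_V(q_F) = (292 - 3q_F)/6.
Flint substitutes q_V(q_F) into its own profit: π_F = q_F(382 - 3q_F - (292 - 3q_F)/2) - 107q_F = (236 - (3/2)q_F)q_F - 107q_F.
The leader's first-order condition 129 - 3q_F = 0 yields q_F = 43.
Then q_V = (292 - 3·43)/6 = 163/6.

43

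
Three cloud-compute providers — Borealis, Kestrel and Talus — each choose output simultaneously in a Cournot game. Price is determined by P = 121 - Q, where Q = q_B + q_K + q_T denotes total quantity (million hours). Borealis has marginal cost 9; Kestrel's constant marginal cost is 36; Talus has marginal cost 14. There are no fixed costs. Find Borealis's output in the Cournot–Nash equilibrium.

36

Borealis's profit: π_B = (121 - Q)q_B - (9q_B). Setting ∂π_B/∂q_B = 0: 112 - 2q_B - (q_K + q_T) = 0.
Kestrel's first-order condition: 85 - 2q_K - (q_B + q_T) = 0.
Talus's profit: π_T = (121 - Q)q_T - (14q_T). Setting ∂π_T/∂q_T = 0: 107 - 2q_T - (q_B + q_K) = 0.
Adding the 3 first-order conditions: 304 − 4Q = 0, so Q = 76.
Back-substituting: q_B = (112 − 76) = 36, q_K = (85 − 76) = 9, q_T = (107 − 76) = 31.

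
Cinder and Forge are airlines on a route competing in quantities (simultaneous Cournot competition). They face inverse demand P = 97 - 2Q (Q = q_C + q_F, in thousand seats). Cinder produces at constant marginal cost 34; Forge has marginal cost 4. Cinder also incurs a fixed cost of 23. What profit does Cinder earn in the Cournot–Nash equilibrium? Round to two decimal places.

37.50

Cinder's profit: π_C = (97 - 2Q)q_C - (34q_C). Setting ∂π_C/∂q_C = 0: 63 - 4q_C - 2(q_F) = 0.
Forge's profit: π_F = (97 - 2Q)q_F - (4q_F). Setting ∂π_F/∂q_F = 0: 93 - 4q_F - 2(q_C) = 0.
Best responses: q_C = (63 - 2q_F)/4, q_F = (93 - 2q_C)/4.
Substituting one into the other gives q_C = 11/2 and q_F = 41/2.
Price P = 97 - 2·26 = 45.
Cinder's profit: (45 - 34)·(11/2) - 23 = 75/2.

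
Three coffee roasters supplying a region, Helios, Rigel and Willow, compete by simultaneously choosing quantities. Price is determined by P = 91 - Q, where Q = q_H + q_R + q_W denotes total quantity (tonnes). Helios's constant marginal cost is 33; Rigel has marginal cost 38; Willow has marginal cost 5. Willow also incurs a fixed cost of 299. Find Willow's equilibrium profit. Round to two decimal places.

Helios's profit: π_H = (91 - Q)q_H - (33q_H). Setting ∂π_H/∂q_H = 0: 58 - 2q_H - (q_R + q_W) = 0.
Rigel's profit: π_R = (91 - Q)q_R - (38q_R). Setting ∂π_R/∂q_R = 0: 53 - 2q_R - (q_H + q_W) = 0.
Willow's first-order condition: 86 - 2q_W - (q_H + q_R) = 0.
Summing all 3 equations gives 197 − 4Q = 0, hence Q = 197/4.
Back-substituting: q_H = (58 − 197/4) = 35/4, q_R = (53 − 197/4) = 15/4, q_W = (86 − 197/4) = 147/4.
Price P = 91 - 197/4 = 167/4.
Willow's profit: (167/4 - 5)·(147/4) - 299 = 1051.5625.

1051.56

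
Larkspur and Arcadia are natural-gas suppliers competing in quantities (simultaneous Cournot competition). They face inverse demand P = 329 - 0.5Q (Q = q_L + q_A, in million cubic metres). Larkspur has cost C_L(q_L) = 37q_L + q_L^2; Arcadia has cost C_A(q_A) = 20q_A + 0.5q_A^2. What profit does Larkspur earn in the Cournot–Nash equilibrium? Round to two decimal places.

Larkspur's profit: π_L = (329 - 0.5Q)q_L - (37q_L + q_L²). Setting ∂π_L/∂q_L = 0: 292 - 3q_L - (1/2)(q_A) = 0.
Arcadia's first-order condition: 309 - 2q_A - (1/2)(q_L) = 0.
So q_L = (292 - (1/2)q_A)/3 and q_A = (309 - (1/2)q_L)/2.
Solving the pair: q_L = 1718/23, q_A = 135.8261.
Price P = 329 - (1/2)·210.5217 = 223.7391.
Larkspur's profit: 223.7391·(1718/23) - 37·(1718/23) - (1718/23)² = 8369.1607.

8369.16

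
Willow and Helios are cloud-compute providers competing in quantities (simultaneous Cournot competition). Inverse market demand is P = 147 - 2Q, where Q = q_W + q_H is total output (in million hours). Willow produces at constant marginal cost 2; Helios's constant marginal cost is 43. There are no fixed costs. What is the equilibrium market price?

64

Willow's profit: π_W = (147 - 2Q)q_W - (2q_W). Setting ∂π_W/∂q_W = 0: 145 - 4q_W - 2(q_H) = 0.
Helios's profit: π_H = (147 - 2Q)q_H - (43q_H). Setting ∂π_H/∂q_H = 0: 104 - 4q_H - 2(q_W) = 0.
Rearranging gives the reaction functions q_W = (145 - 2q_H)/4 and q_H = (104 - 2q_W)/4.
Solving the pair: q_W = 31, q_H = 21/2.
Total output Q = 83/2, so price P = 147 - 2·(83/2) = 64.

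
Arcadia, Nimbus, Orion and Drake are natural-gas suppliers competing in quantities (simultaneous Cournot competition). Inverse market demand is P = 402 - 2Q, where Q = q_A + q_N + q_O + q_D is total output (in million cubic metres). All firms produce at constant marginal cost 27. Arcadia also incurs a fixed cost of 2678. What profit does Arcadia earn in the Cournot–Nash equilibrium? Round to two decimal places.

Each firm earns π_i = (402 - 2Q)q_i - 27q_i.
First-order condition (treating rivals' output as given): 375 - 4q_i - 2·Σ_{j≠i} q_j = 0.
With identical firms every q_j equals q_i, so Σ_{j≠i} q_j = 3q_i and 375 = 10q_i, giving q_i = 75/2.
Price P = 402 - 2·150 = 102.
Arcadia's profit: (102 - 27)·(75/2) - 2678 = 269/2.

134.50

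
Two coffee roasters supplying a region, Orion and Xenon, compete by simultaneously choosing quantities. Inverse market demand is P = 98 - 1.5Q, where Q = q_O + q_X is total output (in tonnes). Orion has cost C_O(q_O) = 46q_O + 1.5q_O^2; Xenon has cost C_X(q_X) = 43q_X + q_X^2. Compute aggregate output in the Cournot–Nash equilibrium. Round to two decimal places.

Orion's profit: π_O = (98 - 1.5Q)q_O - (46q_O + (3/2)q_O²). Setting ∂π_O/∂q_O = 0: 52 - 6q_O - (3/2)(q_X) = 0.
Xenon's first-order condition: 55 - 5q_X - (3/2)(q_O) = 0.
Best responses: q_O = (52 - (3/2)q_X)/6, q_X = (55 - (3/2)q_O)/5.
Solving the pair: q_O = 710/111, q_X = 336/37.
Total output Q = 710/111 + 336/37 = 1718/111.

15.48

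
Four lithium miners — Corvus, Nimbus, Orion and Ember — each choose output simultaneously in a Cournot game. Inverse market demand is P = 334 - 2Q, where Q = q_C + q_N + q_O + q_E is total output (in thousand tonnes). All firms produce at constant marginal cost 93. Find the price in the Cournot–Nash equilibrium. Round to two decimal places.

Each firm earns π_i = (334 - 2Q)q_i - 93q_i.
Setting ∂π_i/∂q_i = 0 with rivals' quantities fixed: 241 - 4q_i - 2·Σ_{j≠i} q_j = 0.
By symmetry each firm produces the same amount; substituting Σ_{j≠i} q_j = 3q_i yields q_i = 241/10.
Total output Q = 482/5, so price P = 334 - 2·(482/5) = 706/5.

141.20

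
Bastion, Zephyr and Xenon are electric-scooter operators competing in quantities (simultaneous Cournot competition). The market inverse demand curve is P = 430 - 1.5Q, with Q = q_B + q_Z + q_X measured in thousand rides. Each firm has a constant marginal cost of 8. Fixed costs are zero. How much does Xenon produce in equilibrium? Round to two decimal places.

70.33

A representative firm's profit is π_i = q_i(430 - 1.5Q) - 8q_i.
Setting ∂π_i/∂q_i = 0 with rivals' quantities fixed: 422 - 3q_i - (3/2)·Σ_{j≠i} q_j = 0.
By symmetry each firm produces the same amount; substituting Σ_{j≠i} q_j = 2q_i yields q_i = 422/6 = 211/3.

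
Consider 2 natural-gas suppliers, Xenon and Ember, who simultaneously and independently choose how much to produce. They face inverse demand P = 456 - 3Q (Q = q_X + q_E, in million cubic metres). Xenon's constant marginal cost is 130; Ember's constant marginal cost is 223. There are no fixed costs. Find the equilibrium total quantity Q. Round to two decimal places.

62.11

Xenon's profit: π_X = (456 - 3Q)q_X - (130q_X). Setting ∂π_X/∂q_X = 0: 326 - 6q_X - 3(q_E) = 0.
Ember's profit: π_E = (456 - 3Q)q_E - (223q_E). Setting ∂π_E/∂q_E = 0: 233 - 6q_E - 3(q_X) = 0.
Best responses: q_X = (326 - 3q_E)/6, q_E = (233 - 3q_X)/6.
Substituting one into the other gives q_X = 419/9 and q_E = 140/9.
Total output Q = 419/9 + 140/9 = 559/9.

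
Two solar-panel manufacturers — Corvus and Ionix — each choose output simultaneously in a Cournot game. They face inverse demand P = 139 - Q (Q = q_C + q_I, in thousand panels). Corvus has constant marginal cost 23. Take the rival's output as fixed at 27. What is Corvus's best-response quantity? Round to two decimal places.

44.50

With the rival's output fixed at 27, Corvus's profit is π_C = (139 - 27 - q_C)q_C - (23q_C) = (112 - q_C)q_C - (23q_C).
∂π_C/∂q_C = 89 - 2q_C = 0, so q_C = 89/2.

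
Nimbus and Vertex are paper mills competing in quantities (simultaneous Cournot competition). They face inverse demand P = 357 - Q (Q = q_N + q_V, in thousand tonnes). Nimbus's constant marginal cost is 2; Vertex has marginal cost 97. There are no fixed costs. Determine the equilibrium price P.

152

Nimbus's profit: π_N = (357 - Q)q_N - (2q_N). Setting ∂π_N/∂q_N = 0: 355 - 2q_N - (q_V) = 0.
Vertex's profit: π_V = (357 - Q)q_V - (97q_V). Setting ∂π_V/∂q_V = 0: 260 - 2q_V - (q_N) = 0.
So q_N = (355 - q_V)/2 and q_V = (260 - q_N)/2.
Solving the pair: q_N = 150, q_V = 55.
Total output Q = 205, so price P = 357 - 205 = 152.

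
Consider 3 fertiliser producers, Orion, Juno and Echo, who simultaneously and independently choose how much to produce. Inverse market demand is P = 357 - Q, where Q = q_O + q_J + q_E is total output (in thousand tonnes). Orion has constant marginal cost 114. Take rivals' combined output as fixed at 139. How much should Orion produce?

52

With rivals' combined output fixed at 139, Orion's profit is π_O = (357 - 139 - q_O)q_O - (114q_O) = (218 - q_O)q_O - (114q_O).
∂π_O/∂q_O = 104 - 2q_O = 0, so q_O = 52.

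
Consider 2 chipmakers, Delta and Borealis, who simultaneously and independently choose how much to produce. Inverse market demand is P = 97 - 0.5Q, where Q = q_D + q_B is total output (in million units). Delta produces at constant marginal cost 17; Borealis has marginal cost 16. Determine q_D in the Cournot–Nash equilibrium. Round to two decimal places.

Delta's profit: π_D = (97 - 0.5Q)q_D - (17q_D). Setting ∂π_D/∂q_D = 0: 80 - q_D - (1/2)(q_B) = 0.
Borealis's first-order condition: 81 - q_B - (1/2)(q_D) = 0.
Best responses: q_D = (80 - (1/2)q_B), q_B = (81 - (1/2)q_D).
Substituting one into the other gives q_D = 158/3 and q_B = 164/3.

52.67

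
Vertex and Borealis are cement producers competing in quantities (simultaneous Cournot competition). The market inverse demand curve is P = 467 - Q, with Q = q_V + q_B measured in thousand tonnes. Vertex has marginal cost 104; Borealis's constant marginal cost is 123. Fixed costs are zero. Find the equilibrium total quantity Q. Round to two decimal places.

235.67

Vertex's profit: π_V = (467 - Q)q_V - (104q_V). Setting ∂π_V/∂q_V = 0: 363 - 2q_V - (q_B) = 0.
Borealis's profit: π_B = (467 - Q)q_B - (123q_B). Setting ∂π_B/∂q_B = 0: 344 - 2q_B - (q_V) = 0.
Best responses: q_V = (363 - q_B)/2, q_B = (344 - q_V)/2.
Substituting one into the other gives q_V = 382/3 and q_B = 325/3.
Total output Q = 382/3 + 325/3 = 707/3.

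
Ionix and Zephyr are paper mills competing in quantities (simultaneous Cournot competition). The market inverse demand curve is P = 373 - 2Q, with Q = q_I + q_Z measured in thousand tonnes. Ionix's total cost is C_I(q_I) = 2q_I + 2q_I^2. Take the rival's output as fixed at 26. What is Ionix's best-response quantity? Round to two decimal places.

With the rival's output fixed at 26, Ionix's profit is π_I = (373 - 2·26 - 2q_I)q_I - (2q_I + 2q_I²) = (321 - 2q_I)q_I - (2q_I + 2q_I²).
∂π_I/∂q_I = 319 - 8q_I = 0, so q_I = 319/8.

39.88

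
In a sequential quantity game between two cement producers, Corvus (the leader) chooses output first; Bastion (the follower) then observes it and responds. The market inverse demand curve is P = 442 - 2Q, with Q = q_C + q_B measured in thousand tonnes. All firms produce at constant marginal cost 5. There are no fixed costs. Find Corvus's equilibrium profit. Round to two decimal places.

The follower Bastion best-responds to any q_C: π_B = (442 - 2Q)q_B - 5q_B.
Follower FOC: 437 - 2q_C - 4q_B = 0, so q_B(q_C) = (437 - 2q_C)/4.
Corvus substitutes q_B(q_C) into its own profit: π_C = q_C(442 - 2q_C - (437 - 2q_C)/2) - 5q_C = (447/2 - q_C)q_C - 5q_C.
Leader FOC: 437/2 - 2q_C = 0, so q_C = 437/4.
Then q_B = (437 - 2·(437/4))/4 = 437/8.
Price P = 442 - 2·(1311/8) = 457/4.
Corvus's profit: (457/4 - 5)·(437/4) = 11935.5625.

11935.56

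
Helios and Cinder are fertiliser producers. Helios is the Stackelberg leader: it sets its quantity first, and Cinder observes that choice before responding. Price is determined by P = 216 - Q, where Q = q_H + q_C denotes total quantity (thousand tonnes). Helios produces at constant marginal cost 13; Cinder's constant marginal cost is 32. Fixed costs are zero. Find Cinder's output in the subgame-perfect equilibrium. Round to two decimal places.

Solve by backward induction. Given q_H, the follower Cinder maximises π_C = (216 - q_H - q_C)q_C - 32q_C.
∂π_C/∂q_C = 184 - q_H - 2q_C = 0 gives the reaction function q_C = (184 - q_H)/2.
The leader anticipates this reaction. Substituting into P = 216 - Q gives P = 124 - (1/2)q_H, so π_H = (124 - (1/2)q_H)q_H - 13q_H.
Maximising: ∂π_H/∂q_H = 111 - q_H = 0, giving q_H = 111.
Then q_C = (184 - 111)/2 = 73/2.

36.50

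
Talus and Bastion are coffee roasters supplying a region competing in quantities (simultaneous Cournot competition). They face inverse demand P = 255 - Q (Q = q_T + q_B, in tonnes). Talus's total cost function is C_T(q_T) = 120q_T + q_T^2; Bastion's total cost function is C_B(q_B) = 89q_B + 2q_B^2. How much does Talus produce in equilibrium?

Talus's profit: π_T = (255 - Q)q_T - (120q_T + q_T²). Setting ∂π_T/∂q_T = 0: 135 - 4q_T - (q_B) = 0.
Bastion's first-order condition: 166 - 6q_B - (q_T) = 0.
So q_T = (135 - q_B)/4 and q_B = (166 - q_T)/6.
Solving the pair: q_T = 28, q_B = 23.

28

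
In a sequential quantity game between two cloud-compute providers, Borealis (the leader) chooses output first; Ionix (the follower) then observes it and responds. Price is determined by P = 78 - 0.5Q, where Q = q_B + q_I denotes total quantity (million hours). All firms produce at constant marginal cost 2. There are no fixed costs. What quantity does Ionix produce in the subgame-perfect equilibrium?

38

Solve by backward induction. Given q_B, the follower Ionix maximises π_I = (78 - (1/2)q_B - (1/2)q_I)q_I - 2q_I.
Setting the follower's marginal profit to zero, 76 - (1/2)q_B - q_I = 0, i.e. q_I = (76 - (1/2)q_B).
Borealis substitutes q_I(q_B) into its own profit: π_B = q_B(78 - (1/2)q_B - (76 - (1/2)q_B)/2) - 2q_B = (40 - (1/4)q_B)q_B - 2q_B.
Leader FOC: 38 - (1/2)q_B = 0, so q_B = 76.
Then q_I = (76 - (1/2)·76) = 38.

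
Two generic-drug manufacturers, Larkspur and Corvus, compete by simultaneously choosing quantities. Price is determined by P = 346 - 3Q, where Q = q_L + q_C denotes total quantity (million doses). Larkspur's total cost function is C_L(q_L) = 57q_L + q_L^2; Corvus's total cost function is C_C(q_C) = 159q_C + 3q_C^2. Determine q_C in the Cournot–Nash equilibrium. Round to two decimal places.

Larkspur's profit: π_L = (346 - 3Q)q_L - (57q_L + q_L²). Setting ∂π_L/∂q_L = 0: 289 - 8q_L - 3(q_C) = 0.
Corvus's profit: π_C = (346 - 3Q)q_C - (159q_C + 3q_C²). Setting ∂π_C/∂q_C = 0: 187 - 12q_C - 3(q_L) = 0.
Rearranging gives the reaction functions q_L = (289 - 3q_C)/8 and q_C = (187 - 3q_L)/12.
Solving the pair: q_L = 969/29, q_C = 629/87.

7.23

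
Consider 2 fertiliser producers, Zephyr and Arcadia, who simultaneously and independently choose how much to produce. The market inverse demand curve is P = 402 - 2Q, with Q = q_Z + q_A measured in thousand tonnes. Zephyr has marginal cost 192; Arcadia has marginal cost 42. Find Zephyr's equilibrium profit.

200

Zephyr's profit: π_Z = (402 - 2Q)q_Z - (192q_Z). Setting ∂π_Z/∂q_Z = 0: 210 - 4q_Z - 2(q_A) = 0.
Arcadia's profit: π_A = (402 - 2Q)q_A - (42q_A). Setting ∂π_A/∂q_A = 0: 360 - 4q_A - 2(q_Z) = 0.
Rearranging gives the reaction functions q_Z = (210 - 2q_A)/4 and q_A = (360 - 2q_Z)/4.
Substituting one into the other gives q_Z = 10 and q_A = 85.
Price P = 402 - 2·95 = 212.
Zephyr's profit: (212 - 192)·10 = 200.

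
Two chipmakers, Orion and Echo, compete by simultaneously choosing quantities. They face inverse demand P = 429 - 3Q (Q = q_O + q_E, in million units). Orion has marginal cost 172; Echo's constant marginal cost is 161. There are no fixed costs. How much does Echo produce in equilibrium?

Orion's profit: π_O = (429 - 3Q)q_O - (172q_O). Setting ∂π_O/∂q_O = 0: 257 - 6q_O - 3(q_E) = 0.
Echo's first-order condition: 268 - 6q_E - 3(q_O) = 0.
Best responses: q_O = (257 - 3q_E)/6, q_E = (268 - 3q_O)/6.
Substituting one into the other gives q_O = 82/3 and q_E = 31.

31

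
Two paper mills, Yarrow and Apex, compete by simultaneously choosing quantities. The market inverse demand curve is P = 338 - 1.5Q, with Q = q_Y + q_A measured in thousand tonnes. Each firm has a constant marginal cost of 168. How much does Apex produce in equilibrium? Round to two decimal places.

A representative firm's profit is π_i = q_i(338 - 1.5Q) - 168q_i.
Setting ∂π_i/∂q_i = 0 with rivals' quantities fixed: 170 - 3q_i - (3/2)q_j = 0.
With identical firms every q_j equals q_i, so q_j = q_i and 170 = (9/2)q_i, giving q_i = 340/9.

37.78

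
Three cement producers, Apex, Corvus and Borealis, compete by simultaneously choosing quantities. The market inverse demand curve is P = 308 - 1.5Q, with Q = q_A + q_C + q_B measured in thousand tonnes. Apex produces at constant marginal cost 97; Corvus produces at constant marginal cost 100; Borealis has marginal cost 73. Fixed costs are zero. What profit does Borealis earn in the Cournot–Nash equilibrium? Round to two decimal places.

3408.17

Apex's profit: π_A = (308 - 1.5Q)q_A - (97q_A). Setting ∂π_A/∂q_A = 0: 211 - 3q_A - (3/2)(q_C + q_B) = 0.
Corvus's first-order condition: 208 - 3q_C - (3/2)(q_A + q_B) = 0.
Borealis's first-order condition: 235 - 3q_B - (3/2)(q_A + q_C) = 0.
Adding the 3 conditions: 654 − 3Q − 3Q = 0, i.e. Q = 109.
Back-substituting: q_A = (211 − 327/2)/(3/2) = 95/3, q_C = (208 − 327/2)/(3/2) = 89/3, q_B = (235 − 327/2)/(3/2) = 143/3.
Price P = 308 - (3/2)·109 = 289/2.
Borealis's profit: (289/2 - 73)·(143/3) = 3408.1667.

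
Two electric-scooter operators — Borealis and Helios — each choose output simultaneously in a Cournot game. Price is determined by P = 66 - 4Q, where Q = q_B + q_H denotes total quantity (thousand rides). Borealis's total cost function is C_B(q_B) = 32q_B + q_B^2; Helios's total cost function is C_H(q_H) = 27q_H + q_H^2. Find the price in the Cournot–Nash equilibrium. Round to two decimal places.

45.14

Borealis's profit: π_B = (66 - 4Q)q_B - (32q_B + q_B²). Setting ∂π_B/∂q_B = 0: 34 - 10q_B - 4(q_H) = 0.
Helios's first-order condition: 39 - 10q_H - 4(q_B) = 0.
Best responses: q_B = (34 - 4q_H)/10, q_H = (39 - 4q_B)/10.
Solving the pair: q_B = 46/21, q_H = 127/42.
Total output Q = 73/14, so price P = 66 - 4·(73/14) = 316/7.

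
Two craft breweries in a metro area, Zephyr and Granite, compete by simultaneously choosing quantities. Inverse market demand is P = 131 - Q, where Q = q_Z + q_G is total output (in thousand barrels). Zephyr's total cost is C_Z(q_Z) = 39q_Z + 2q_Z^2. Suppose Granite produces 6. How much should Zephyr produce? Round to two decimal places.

14.33

With the rival's output fixed at 6, Zephyr's profit is π_Z = (131 - 6 - q_Z)q_Z - (39q_Z + 2q_Z²) = (125 - q_Z)q_Z - (39q_Z + 2q_Z²).
∂π_Z/∂q_Z = 86 - 6q_Z = 0, so q_Z = 43/3.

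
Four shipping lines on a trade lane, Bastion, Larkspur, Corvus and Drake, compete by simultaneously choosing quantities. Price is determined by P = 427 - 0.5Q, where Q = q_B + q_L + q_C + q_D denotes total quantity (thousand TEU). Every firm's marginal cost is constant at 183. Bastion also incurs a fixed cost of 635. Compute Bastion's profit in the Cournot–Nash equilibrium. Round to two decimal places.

A representative firm's profit is π_i = q_i(427 - 0.5Q) - 183q_i.
First-order condition (treating rivals' output as given): 244 - q_i - (1/2)·Σ_{j≠i} q_j = 0.
By symmetry each firm produces the same amount; substituting Σ_{j≠i} q_j = 3q_i yields q_i = 244/(5/2) = 488/5.
Price P = 427 - (1/2)·(1952/5) = 1159/5.
Bastion's profit: (1159/5 - 183)·(488/5) - 635 = 4127.8800.

4127.88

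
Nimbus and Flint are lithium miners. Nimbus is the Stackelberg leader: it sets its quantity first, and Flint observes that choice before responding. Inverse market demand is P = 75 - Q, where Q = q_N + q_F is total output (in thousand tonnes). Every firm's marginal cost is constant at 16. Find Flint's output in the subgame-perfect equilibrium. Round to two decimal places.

The follower Flint best-responds to any q_N: π_F = (75 - Q)q_F - 16q_F.
Setting the follower's marginal profit to zero, 59 - q_N - 2q_F = 0, i.e. q_F = (59 - q_N)/2.
Nimbus substitutes q_F(q_N) into its own profit: π_N = q_N(75 - q_N - (59 - q_N)/2) - 16q_N = (91/2 - (1/2)q_N)q_N - 16q_N.
Maximising: ∂π_N/∂q_N = 59/2 - q_N = 0, giving q_N = 59/2.
Then q_F = (59 - 59/2)/2 = 59/4.

14.75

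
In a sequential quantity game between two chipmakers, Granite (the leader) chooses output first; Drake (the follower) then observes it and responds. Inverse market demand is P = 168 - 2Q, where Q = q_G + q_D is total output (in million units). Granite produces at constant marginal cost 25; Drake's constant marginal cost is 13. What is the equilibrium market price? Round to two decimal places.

57.75

Solve by backward induction. Given q_G, the follower Drake maximises π_D = (168 - 2q_G - 2q_D)q_D - 13q_D.
Follower FOC: 155 - 2q_G - 4q_D = 0, so q_D(q_G) = (155 - 2q_G)/4.
Granite substitutes q_D(q_G) into its own profit: π_G = q_G(168 - 2q_G - (155 - 2q_G)/2) - 25q_G = (181/2 - q_G)q_G - 25q_G.
The leader's first-order condition 131/2 - 2q_G = 0 yields q_G = 131/4.
Then q_D = (155 - 2·(131/4))/4 = 179/8.
Total output Q = 441/8, so price P = 168 - 2·(441/8) = 231/4.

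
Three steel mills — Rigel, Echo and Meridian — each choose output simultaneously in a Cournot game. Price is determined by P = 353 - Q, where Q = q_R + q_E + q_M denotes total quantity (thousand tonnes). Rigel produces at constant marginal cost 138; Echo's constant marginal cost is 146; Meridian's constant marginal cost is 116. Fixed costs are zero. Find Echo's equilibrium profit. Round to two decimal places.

Rigel's profit: π_R = (353 - Q)q_R - (138q_R). Setting ∂π_R/∂q_R = 0: 215 - 2q_R - (q_E + q_M) = 0.
Echo's profit: π_E = (353 - Q)q_E - (146q_E). Setting ∂π_E/∂q_E = 0: 207 - 2q_E - (q_R + q_M) = 0.
Meridian's profit: π_M = (353 - Q)q_M - (116q_M). Setting ∂π_M/∂q_M = 0: 237 - 2q_M - (q_R + q_E) = 0.
Summing all 3 equations gives 659 − 4Q = 0, hence Q = 659/4.
Back-substituting: q_R = (215 − 659/4) = 201/4, q_E = (207 − 659/4) = 169/4, q_M = (237 − 659/4) = 289/4.
Price P = 353 - 659/4 = 753/4.
Echo's profit: (753/4 - 146)·(169/4) = 1785.0625.

1785.06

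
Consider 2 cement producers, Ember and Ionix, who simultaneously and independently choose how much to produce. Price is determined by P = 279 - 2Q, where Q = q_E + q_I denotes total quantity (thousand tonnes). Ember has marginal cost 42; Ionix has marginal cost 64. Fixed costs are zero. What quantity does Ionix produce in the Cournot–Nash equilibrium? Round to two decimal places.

32.17

Ember's profit: π_E = (279 - 2Q)q_E - (42q_E). Setting ∂π_E/∂q_E = 0: 237 - 4q_E - 2(q_I) = 0.
Ionix's profit: π_I = (279 - 2Q)q_I - (64q_I). Setting ∂π_I/∂q_I = 0: 215 - 4q_I - 2(q_E) = 0.
Best responses: q_E = (237 - 2q_I)/4, q_I = (215 - 2q_E)/4.
Substituting one into the other gives q_E = 259/6 and q_I = 193/6.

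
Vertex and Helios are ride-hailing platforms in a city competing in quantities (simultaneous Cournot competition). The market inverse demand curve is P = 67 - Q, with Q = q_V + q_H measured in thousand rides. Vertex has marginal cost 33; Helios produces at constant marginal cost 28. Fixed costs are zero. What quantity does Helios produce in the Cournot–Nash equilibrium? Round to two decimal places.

Vertex's profit: π_V = (67 - Q)q_V - (33q_V). Setting ∂π_V/∂q_V = 0: 34 - 2q_V - (q_H) = 0.
Helios's first-order condition: 39 - 2q_H - (q_V) = 0.
So q_V = (34 - q_H)/2 and q_H = (39 - q_V)/2.
Substituting one into the other gives q_V = 29/3 and q_H = 44/3.

14.67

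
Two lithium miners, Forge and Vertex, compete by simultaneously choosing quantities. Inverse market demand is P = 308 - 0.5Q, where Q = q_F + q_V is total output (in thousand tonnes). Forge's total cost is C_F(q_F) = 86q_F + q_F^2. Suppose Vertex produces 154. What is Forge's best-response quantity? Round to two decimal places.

With the rival's output fixed at 154, Forge's profit is π_F = (308 - (1/2)·154 - (1/2)q_F)q_F - (86q_F + q_F²) = (231 - (1/2)q_F)q_F - (86q_F + q_F²).
∂π_F/∂q_F = 145 - 3q_F = 0, so q_F = 145/3.

48.33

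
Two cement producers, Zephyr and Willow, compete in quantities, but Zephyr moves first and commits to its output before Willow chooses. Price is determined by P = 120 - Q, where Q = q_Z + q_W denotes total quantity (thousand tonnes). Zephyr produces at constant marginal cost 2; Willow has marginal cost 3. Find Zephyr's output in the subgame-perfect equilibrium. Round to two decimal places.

The follower Willow best-responds to any q_Z: π_W = (120 - Q)q_W - 3q_W.
Follower FOC: 117 - q_Z - 2q_W = 0, so q_W(q_Z) = (117 - q_Z)/2.
The leader anticipates this reaction. Substituting into P = 120 - Q gives P = 123/2 - (1/2)q_Z, so π_Z = (123/2 - (1/2)q_Z)q_Z - 2q_Z.
The leader's first-order condition 119/2 - q_Z = 0 yields q_Z = 119/2.
Then q_W = (117 - 119/2)/2 = 115/4.

59.50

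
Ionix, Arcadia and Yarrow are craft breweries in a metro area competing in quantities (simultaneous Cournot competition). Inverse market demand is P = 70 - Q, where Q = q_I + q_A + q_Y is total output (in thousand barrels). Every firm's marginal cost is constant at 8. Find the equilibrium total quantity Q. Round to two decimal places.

46.50

Each firm earns π_i = (70 - Q)q_i - 8q_i.
First-order condition (treating rivals' output as given): 62 - 2q_i - Σ_{j≠i} q_j = 0.
By symmetry each firm produces the same amount; substituting Σ_{j≠i} q_j = 2q_i yields q_i = 62/4 = 31/2.
Total output Q = 31/2 + 31/2 + 31/2 = 93/2.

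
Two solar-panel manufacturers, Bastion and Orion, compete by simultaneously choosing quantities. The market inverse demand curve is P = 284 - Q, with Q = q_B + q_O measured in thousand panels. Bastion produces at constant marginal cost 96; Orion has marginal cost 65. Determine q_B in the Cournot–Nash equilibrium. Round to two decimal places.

52.33

Bastion's profit: π_B = (284 - Q)q_B - (96q_B). Setting ∂π_B/∂q_B = 0: 188 - 2q_B - (q_O) = 0.
Orion's profit: π_O = (284 - Q)q_O - (65q_O). Setting ∂π_O/∂q_O = 0: 219 - 2q_O - (q_B) = 0.
Rearranging gives the reaction functions q_B = (188 - q_O)/2 and q_O = (219 - q_B)/2.
Solving the pair: q_B = 157/3, q_O = 250/3.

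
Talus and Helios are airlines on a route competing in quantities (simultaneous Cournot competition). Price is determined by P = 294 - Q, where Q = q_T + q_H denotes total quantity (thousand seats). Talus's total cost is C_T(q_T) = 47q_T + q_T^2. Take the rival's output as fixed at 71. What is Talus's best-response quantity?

With the rival's output fixed at 71, Talus's profit is π_T = (294 - 71 - q_T)q_T - (47q_T + q_T²) = (223 - q_T)q_T - (47q_T + q_T²).
∂π_T/∂q_T = 176 - 4q_T = 0, so q_T = 44.

44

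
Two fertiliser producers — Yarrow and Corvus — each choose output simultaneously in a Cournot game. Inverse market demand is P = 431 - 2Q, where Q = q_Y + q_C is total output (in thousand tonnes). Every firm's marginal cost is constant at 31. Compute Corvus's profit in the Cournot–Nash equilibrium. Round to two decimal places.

8888.89

A representative firm's profit is π_i = q_i(431 - 2Q) - 31q_i.
First-order condition (treating rivals' output as given): 400 - 4q_i - 2q_j = 0.
By symmetry each firm produces the same amount; substituting q_j = q_i yields q_i = 400/6 = 200/3.
Price P = 431 - 2·(400/3) = 493/3.
Corvus's profit: (493/3 - 31)·(200/3) = 8888.8889.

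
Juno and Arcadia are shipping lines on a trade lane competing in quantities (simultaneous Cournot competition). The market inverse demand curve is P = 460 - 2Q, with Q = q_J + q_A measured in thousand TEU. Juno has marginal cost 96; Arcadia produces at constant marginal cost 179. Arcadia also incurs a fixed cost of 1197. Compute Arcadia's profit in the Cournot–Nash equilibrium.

981

Juno's profit: π_J = (460 - 2Q)q_J - (96q_J). Setting ∂π_J/∂q_J = 0: 364 - 4q_J - 2(q_A) = 0.
Arcadia's first-order condition: 281 - 4q_A - 2(q_J) = 0.
So q_J = (364 - 2q_A)/4 and q_A = (281 - 2q_J)/4.
Solving the pair: q_J = 149/2, q_A = 33.
Price P = 460 - 2·(215/2) = 245.
Arcadia's profit: (245 - 179)·33 - 1197 = 981.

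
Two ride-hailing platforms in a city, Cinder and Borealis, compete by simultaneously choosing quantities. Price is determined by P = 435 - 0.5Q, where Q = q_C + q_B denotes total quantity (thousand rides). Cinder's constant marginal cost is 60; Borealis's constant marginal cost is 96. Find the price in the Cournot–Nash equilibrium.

197

Cinder's profit: π_C = (435 - 0.5Q)q_C - (60q_C). Setting ∂π_C/∂q_C = 0: 375 - q_C - (1/2)(q_B) = 0.
Borealis's profit: π_B = (435 - 0.5Q)q_B - (96q_B). Setting ∂π_B/∂q_B = 0: 339 - q_B - (1/2)(q_C) = 0.
Best responses: q_C = (375 - (1/2)q_B), q_B = (339 - (1/2)q_C).
Substituting one into the other gives q_C = 274 and q_B = 202.
Total output Q = 476, so price P = 435 - (1/2)·476 = 197.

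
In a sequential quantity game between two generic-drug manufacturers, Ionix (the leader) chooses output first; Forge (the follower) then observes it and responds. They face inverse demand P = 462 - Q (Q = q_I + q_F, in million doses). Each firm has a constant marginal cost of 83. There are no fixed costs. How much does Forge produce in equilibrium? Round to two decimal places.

94.75

The follower Forge best-responds to any q_I: π_F = (462 - Q)q_F - 83q_F.
Follower FOC: 379 - q_I - 2q_F = 0, so q_F(q_I) = (379 - q_I)/2.
The leader anticipates this reaction. Substituting into P = 462 - Q gives P = 545/2 - (1/2)q_I, so π_I = (545/2 - (1/2)q_I)q_I - 83q_I.
Maximising: ∂π_I/∂q_I = 379/2 - q_I = 0, giving q_I = 379/2.
Then q_F = (379 - 379/2)/2 = 379/4.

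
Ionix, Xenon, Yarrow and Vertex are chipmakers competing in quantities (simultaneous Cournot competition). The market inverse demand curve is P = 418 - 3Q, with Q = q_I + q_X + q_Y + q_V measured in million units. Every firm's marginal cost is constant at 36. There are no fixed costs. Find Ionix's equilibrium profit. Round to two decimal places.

1945.65

Each firm earns π_i = (418 - 3Q)q_i - 36q_i.
Setting ∂π_i/∂q_i = 0 with rivals' quantities fixed: 382 - 6q_i - 3·Σ_{j≠i} q_j = 0.
By symmetry each firm produces the same amount; substituting Σ_{j≠i} q_j = 3q_i yields q_i = 382/15.
Price P = 418 - 3·(1528/15) = 562/5.
Ionix's profit: (562/5 - 36)·(382/15) = 1945.6533.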